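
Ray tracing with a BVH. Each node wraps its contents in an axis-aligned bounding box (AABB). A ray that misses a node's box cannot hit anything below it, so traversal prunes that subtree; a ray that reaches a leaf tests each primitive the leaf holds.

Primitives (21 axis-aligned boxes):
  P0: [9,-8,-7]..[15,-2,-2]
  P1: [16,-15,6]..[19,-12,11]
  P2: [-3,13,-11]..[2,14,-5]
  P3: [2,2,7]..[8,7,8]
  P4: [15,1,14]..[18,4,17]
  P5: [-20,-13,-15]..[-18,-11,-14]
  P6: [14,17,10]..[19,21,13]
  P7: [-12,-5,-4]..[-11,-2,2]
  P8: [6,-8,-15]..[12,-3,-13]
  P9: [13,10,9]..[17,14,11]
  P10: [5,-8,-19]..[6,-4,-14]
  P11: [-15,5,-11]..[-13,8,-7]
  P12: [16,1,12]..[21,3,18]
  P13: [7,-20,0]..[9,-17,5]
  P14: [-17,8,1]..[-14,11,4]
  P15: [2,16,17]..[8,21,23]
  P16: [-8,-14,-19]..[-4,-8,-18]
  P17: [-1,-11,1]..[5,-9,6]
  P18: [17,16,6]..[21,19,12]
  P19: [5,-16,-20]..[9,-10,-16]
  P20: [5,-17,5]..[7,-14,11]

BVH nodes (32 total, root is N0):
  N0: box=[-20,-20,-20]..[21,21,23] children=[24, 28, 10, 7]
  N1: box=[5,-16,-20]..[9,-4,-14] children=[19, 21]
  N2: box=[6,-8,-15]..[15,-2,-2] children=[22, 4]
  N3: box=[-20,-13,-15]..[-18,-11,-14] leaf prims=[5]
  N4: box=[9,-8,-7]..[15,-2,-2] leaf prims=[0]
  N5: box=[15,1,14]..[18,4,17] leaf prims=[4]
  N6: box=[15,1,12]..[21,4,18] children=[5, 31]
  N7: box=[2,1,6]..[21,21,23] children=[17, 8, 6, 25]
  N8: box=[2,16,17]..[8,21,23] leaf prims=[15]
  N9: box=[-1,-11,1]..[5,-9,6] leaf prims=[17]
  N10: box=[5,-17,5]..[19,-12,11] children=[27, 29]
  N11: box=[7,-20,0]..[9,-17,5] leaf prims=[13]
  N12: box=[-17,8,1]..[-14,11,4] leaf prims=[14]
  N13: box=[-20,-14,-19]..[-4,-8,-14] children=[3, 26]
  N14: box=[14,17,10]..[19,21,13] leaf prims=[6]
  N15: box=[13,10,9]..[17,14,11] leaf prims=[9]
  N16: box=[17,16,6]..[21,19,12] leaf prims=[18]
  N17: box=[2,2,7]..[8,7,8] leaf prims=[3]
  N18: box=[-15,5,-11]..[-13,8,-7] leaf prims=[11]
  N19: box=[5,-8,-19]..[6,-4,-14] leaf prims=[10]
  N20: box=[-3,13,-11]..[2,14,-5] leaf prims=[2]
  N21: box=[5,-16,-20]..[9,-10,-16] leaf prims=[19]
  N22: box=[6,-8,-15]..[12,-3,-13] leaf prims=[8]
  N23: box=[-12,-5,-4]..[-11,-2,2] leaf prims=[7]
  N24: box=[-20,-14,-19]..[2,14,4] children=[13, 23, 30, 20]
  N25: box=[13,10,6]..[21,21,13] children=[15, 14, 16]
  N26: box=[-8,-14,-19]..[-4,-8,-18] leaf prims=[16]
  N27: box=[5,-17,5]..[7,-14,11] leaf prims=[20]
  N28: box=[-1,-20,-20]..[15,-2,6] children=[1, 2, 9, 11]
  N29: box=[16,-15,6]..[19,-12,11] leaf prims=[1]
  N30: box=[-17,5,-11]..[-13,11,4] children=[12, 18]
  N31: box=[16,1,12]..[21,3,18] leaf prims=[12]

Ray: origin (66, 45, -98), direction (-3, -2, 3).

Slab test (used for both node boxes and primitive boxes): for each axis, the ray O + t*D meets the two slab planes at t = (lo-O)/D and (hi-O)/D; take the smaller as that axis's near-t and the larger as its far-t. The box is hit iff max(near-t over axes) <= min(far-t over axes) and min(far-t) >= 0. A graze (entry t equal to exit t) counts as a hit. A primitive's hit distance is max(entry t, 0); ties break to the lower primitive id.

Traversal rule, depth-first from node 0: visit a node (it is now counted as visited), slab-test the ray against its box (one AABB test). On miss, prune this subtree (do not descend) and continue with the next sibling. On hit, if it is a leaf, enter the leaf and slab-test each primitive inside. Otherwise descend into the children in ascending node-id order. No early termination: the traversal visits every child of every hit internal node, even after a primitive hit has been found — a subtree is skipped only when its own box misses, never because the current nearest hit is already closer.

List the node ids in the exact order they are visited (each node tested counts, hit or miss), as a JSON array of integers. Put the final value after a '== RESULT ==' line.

Walk:
N0 x:[15,86/3] y:[12,65/2] z:[26,121/3] -> hit [26,86/3], descend [7, 10, 24, 28]
  N7 x:[15,64/3] y:[12,22] z:[104/3,121/3] -> miss, prune
  N10 x:[47/3,61/3] y:[57/2,31] z:[103/3,109/3] -> miss, prune
  N24 x:[64/3,86/3] y:[31/2,59/2] z:[79/3,34] -> hit [79/3,86/3], descend [13, 20, 23, 30]
    N13 x:[70/3,86/3] y:[53/2,59/2] z:[79/3,28] -> hit [53/2,28], descend [3, 26]
      N3 x:[28,86/3] y:[28,29] z:[83/3,28] -> hit [28,28] leaf, test {P5@t=28}
      N26 x:[70/3,74/3] y:[53/2,59/2] z:[79/3,80/3] -> miss, prune
    N20 x:[64/3,23] y:[31/2,16] z:[29,31] -> miss, prune
    N23 x:[77/3,26] y:[47/2,25] z:[94/3,100/3] -> miss, prune
    N30 x:[79/3,83/3] y:[17,20] z:[29,34] -> miss, prune
  N28 x:[17,67/3] y:[47/2,65/2] z:[26,104/3] -> miss, prune

Summary -> nodes [0, 7, 10, 24, 13, 3, 26, 20, 23, 30, 28]; box-tests=11; leaf-entries=1; first=P5

== RESULT ==
[0, 7, 10, 24, 13, 3, 26, 20, 23, 30, 28]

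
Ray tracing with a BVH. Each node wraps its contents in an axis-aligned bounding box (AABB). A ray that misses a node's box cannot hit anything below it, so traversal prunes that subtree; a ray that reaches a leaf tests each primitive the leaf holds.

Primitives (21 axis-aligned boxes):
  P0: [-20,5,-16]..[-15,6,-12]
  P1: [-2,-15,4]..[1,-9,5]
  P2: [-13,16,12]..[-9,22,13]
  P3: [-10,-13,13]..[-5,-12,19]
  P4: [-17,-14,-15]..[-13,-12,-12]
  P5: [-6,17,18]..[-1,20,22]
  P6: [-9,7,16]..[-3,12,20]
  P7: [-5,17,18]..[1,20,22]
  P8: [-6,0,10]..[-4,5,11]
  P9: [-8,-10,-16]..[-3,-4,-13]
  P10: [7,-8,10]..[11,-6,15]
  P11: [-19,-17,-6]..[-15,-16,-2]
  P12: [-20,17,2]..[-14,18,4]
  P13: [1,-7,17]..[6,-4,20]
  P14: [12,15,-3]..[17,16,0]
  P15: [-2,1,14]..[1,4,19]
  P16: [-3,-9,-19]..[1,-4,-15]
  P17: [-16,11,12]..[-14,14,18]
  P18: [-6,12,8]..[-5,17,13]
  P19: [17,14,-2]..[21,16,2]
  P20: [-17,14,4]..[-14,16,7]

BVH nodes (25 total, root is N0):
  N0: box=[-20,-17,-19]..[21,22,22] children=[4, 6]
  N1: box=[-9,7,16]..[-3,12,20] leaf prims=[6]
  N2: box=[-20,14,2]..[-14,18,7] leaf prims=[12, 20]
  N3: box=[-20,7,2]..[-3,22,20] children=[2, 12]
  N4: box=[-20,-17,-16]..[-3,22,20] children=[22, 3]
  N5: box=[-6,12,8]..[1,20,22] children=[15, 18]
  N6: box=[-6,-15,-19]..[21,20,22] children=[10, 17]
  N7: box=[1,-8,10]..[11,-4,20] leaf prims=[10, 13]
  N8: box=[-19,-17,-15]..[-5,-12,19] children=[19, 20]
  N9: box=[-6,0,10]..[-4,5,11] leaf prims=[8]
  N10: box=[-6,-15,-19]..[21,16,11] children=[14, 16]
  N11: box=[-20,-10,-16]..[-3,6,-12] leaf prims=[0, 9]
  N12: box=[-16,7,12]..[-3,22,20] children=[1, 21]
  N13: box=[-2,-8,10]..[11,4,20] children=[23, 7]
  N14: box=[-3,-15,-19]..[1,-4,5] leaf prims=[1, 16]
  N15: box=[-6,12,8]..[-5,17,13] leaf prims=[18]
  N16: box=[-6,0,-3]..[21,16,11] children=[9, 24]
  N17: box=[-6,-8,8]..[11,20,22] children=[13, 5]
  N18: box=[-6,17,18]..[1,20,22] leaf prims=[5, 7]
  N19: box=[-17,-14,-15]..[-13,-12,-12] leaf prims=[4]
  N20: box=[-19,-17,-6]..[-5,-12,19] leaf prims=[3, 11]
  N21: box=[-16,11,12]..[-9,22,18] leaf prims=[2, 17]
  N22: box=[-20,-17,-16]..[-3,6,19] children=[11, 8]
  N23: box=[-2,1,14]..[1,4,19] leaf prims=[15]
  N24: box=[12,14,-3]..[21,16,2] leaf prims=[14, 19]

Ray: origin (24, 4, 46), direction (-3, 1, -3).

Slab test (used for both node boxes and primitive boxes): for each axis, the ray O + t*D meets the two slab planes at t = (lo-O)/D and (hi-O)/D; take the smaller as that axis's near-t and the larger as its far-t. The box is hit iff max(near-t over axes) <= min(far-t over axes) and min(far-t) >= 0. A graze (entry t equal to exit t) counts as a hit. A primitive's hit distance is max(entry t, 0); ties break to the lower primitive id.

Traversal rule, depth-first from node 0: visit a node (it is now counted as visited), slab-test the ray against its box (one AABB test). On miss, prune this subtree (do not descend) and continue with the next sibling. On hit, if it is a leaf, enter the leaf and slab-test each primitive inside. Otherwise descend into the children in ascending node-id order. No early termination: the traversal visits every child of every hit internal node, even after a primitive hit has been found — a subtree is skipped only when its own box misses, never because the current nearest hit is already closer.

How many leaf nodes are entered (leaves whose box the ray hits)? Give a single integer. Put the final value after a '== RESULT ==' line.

Trace the traversal:
N0 x:[1,44/3] y:[-21,18] z:[8,65/3] -> hit [8,44/3], descend [4, 6]
  N4 x:[9,44/3] y:[-21,18] z:[26/3,62/3] -> hit [9,44/3], descend [3, 22]
    N3 x:[9,44/3] y:[3,18] z:[26/3,44/3] -> hit [9,44/3], descend [2, 12]
      N2 x:[38/3,44/3] y:[10,14] z:[13,44/3] -> hit [13,14] leaf, test {P12@t=14, P20(miss)}
      N12 x:[9,40/3] y:[3,18] z:[26/3,34/3] -> hit [9,34/3], descend [1, 21]
        N1 x:[9,11] y:[3,8] z:[26/3,10] -> miss, prune
        N21 x:[11,40/3] y:[7,18] z:[28/3,34/3] -> hit [11,34/3] leaf, test {P2(miss), P17(miss)}
    N22 x:[9,44/3] y:[-21,2] z:[9,62/3] -> miss, prune
  N6 x:[1,10] y:[-19,16] z:[8,65/3] -> hit [8,10], descend [10, 17]
    N10 x:[1,10] y:[-19,12] z:[35/3,65/3] -> miss, prune
    N17 x:[13/3,10] y:[-12,16] z:[8,38/3] -> hit [8,10], descend [5, 13]
      N5 x:[23/3,10] y:[8,16] z:[8,38/3] -> hit [8,10], descend [15, 18]
        N15 x:[29/3,10] y:[8,13] z:[11,38/3] -> miss, prune
        N18 x:[23/3,10] y:[13,16] z:[8,28/3] -> miss, prune
      N13 x:[13/3,26/3] y:[-12,0] z:[26/3,12] -> miss, prune

Visited [0, 4, 3, 2, 12, 1, 21, 22, 6, 10, 17, 5, 15, 18, 13]. Tests: 15 box, 2 leaf. Nearest: P12.

== RESULT ==
2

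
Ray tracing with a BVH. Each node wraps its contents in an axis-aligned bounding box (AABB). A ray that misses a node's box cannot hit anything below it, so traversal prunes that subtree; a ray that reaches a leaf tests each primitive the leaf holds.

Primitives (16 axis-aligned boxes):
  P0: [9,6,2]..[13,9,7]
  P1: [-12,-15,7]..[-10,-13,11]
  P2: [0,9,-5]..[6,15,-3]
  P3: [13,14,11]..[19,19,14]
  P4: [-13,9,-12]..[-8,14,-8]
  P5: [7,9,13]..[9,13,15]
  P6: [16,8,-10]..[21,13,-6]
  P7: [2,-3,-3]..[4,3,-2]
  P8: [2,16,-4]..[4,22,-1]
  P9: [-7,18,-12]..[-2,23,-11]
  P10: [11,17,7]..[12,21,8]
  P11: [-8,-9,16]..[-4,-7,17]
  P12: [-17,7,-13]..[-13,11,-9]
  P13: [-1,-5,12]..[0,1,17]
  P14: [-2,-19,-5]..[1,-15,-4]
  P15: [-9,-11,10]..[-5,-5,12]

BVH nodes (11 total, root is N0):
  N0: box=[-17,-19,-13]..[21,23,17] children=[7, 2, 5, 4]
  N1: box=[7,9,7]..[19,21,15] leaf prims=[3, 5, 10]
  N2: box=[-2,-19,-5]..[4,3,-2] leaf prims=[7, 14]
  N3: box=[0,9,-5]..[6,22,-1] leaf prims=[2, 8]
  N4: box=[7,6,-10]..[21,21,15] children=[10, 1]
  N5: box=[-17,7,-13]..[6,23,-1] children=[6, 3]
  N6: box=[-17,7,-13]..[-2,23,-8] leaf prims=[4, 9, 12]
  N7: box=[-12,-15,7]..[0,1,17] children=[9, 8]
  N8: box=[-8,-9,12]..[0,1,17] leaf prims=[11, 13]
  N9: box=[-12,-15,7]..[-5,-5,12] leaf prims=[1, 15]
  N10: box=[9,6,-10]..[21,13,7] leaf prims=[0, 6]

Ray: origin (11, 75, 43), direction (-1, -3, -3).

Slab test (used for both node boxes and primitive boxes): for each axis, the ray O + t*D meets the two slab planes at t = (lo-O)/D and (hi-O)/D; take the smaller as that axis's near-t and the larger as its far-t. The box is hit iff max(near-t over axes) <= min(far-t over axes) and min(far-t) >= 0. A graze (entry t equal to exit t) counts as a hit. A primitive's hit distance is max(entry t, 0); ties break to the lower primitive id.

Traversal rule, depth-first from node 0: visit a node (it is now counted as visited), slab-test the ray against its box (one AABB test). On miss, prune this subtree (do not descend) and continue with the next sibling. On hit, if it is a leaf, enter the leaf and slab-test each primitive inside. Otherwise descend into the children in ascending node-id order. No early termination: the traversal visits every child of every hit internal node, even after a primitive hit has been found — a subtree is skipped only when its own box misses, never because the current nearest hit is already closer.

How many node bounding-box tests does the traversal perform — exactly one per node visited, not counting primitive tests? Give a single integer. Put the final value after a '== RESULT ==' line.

Trace the traversal:
N0 x:[-10,28] y:[52/3,94/3] z:[26/3,56/3] -> hit [52/3,56/3], descend [2, 4, 5, 7]
  N2 x:[7,13] y:[24,94/3] z:[15,16] -> miss, prune
  N4 x:[-10,4] y:[18,23] z:[28/3,53/3] -> miss, prune
  N5 x:[5,28] y:[52/3,68/3] z:[44/3,56/3] -> hit [52/3,56/3], descend [3, 6]
    N3 x:[5,11] y:[53/3,22] z:[44/3,16] -> miss, prune
    N6 x:[13,28] y:[52/3,68/3] z:[17,56/3] -> hit [52/3,56/3] leaf, test {P4(miss), P9@t=18, P12(miss)}
  N7 x:[11,23] y:[74/3,30] z:[26/3,12] -> miss, prune

7 AABB tests over nodes [0, 2, 4, 5, 3, 6, 7]; 1 leaf entered; closest P9.

== RESULT ==
7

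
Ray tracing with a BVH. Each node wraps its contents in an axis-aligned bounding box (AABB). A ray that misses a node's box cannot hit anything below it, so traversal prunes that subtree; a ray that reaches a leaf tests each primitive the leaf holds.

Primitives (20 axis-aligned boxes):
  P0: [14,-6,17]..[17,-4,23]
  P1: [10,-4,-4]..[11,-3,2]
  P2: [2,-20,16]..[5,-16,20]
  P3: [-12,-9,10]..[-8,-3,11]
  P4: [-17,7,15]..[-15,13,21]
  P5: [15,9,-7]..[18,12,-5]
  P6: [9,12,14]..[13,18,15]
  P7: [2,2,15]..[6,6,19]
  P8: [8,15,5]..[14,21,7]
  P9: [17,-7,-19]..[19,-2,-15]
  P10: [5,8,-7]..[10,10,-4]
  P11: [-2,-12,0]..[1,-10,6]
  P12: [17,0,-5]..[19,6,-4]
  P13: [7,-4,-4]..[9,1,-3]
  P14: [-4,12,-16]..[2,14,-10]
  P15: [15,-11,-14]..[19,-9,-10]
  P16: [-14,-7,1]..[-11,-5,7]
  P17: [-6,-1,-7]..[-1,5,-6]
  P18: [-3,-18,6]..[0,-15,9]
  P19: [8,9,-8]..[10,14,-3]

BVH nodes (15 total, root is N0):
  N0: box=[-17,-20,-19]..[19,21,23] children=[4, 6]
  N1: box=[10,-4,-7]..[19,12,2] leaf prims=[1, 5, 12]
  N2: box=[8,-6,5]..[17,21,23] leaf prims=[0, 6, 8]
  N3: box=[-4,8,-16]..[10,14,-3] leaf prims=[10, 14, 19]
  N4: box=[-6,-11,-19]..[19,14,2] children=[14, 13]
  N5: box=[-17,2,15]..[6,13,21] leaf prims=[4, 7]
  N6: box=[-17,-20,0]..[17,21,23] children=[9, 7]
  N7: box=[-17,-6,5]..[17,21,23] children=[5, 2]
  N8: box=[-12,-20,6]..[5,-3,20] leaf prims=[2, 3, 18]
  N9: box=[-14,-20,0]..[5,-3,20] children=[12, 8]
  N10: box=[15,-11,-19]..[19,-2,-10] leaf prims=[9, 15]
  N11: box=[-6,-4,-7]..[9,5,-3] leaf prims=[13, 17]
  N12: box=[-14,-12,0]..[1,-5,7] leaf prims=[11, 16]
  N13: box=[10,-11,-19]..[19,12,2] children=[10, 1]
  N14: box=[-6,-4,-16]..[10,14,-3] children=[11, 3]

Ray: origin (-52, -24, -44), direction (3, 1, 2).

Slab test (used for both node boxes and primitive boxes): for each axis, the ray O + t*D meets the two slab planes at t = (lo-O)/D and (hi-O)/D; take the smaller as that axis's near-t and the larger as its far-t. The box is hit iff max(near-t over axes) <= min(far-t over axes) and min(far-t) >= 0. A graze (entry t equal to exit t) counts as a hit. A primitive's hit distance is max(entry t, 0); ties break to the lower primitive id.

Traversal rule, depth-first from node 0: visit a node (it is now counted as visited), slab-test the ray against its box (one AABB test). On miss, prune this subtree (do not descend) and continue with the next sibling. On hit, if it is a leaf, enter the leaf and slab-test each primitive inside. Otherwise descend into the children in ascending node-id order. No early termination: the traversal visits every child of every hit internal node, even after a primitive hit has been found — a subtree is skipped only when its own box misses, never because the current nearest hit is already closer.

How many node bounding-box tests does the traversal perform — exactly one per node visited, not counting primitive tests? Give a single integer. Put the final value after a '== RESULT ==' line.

Walk:
N0 x:[35/3,71/3] y:[4,45] z:[25/2,67/2] -> hit [25/2,71/3], descend [4, 6]
  N4 x:[46/3,71/3] y:[13,38] z:[25/2,23] -> hit [46/3,23], descend [13, 14]
    N13 x:[62/3,71/3] y:[13,36] z:[25/2,23] -> hit [62/3,23], descend [1, 10]
      N1 x:[62/3,71/3] y:[20,36] z:[37/2,23] -> hit [62/3,23] leaf, test {P1@t=62/3, P5(miss), P12(miss)}
      N10 x:[67/3,71/3] y:[13,22] z:[25/2,17] -> miss, prune
    N14 x:[46/3,62/3] y:[20,38] z:[14,41/2] -> hit [20,41/2], descend [3, 11]
      N3 x:[16,62/3] y:[32,38] z:[14,41/2] -> miss, prune
      N11 x:[46/3,61/3] y:[20,29] z:[37/2,41/2] -> hit [20,61/3] leaf, test {P13@t=20, P17(miss)}
  N6 x:[35/3,23] y:[4,45] z:[22,67/2] -> hit [22,23], descend [7, 9]
    N7 x:[35/3,23] y:[18,45] z:[49/2,67/2] -> miss, prune
    N9 x:[38/3,19] y:[4,21] z:[22,32] -> miss, prune

order=[0, 4, 13, 1, 10, 14, 3, 11, 6, 7, 9]  |boxes|=11  |leaves|=2  hit=P13

== RESULT ==
11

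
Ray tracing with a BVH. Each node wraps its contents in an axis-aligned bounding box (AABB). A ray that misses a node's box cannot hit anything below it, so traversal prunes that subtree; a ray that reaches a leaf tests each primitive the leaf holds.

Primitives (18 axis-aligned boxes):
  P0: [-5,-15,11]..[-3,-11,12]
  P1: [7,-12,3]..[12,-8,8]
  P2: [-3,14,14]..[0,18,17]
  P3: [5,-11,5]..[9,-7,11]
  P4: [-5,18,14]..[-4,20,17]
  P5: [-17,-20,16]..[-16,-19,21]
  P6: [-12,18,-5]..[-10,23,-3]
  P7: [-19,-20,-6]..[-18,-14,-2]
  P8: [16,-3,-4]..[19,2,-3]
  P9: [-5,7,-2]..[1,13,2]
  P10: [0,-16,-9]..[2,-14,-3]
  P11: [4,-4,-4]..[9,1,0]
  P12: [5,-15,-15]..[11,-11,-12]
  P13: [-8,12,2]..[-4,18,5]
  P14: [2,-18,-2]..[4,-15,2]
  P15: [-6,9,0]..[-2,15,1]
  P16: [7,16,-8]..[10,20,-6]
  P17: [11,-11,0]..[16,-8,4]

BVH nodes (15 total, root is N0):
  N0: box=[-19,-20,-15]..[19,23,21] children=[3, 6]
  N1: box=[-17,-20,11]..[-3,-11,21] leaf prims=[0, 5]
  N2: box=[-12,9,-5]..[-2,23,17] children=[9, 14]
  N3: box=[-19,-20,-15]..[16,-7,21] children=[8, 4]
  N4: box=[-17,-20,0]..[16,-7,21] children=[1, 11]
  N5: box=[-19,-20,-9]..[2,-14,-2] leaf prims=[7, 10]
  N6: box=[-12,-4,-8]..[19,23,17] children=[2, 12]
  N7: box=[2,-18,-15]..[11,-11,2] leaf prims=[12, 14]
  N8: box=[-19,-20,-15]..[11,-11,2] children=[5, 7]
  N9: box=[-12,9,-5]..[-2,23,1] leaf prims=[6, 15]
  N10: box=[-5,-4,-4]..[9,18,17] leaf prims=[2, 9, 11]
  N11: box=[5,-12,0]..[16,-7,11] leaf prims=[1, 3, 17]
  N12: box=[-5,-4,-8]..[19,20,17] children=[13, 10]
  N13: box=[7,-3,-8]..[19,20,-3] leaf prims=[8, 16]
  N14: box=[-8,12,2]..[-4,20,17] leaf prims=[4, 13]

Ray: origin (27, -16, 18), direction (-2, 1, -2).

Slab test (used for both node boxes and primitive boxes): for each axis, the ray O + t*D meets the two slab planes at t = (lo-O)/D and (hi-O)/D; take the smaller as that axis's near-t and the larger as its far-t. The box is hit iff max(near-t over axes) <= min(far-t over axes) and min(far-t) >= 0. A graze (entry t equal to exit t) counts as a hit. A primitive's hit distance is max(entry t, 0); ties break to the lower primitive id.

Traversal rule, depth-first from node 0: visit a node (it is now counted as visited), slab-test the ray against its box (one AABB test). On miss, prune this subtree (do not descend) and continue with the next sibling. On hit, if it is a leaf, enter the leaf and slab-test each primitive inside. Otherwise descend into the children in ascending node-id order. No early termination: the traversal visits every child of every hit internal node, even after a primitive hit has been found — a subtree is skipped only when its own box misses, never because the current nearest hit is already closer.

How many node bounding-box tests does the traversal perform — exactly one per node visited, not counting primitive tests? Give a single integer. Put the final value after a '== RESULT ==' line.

Walk:
N0 x:[4,23] y:[-4,39] z:[-3/2,33/2] -> hit [4,33/2], descend [3, 6]
  N3 x:[11/2,23] y:[-4,9] z:[-3/2,33/2] -> hit [11/2,9], descend [4, 8]
    N4 x:[11/2,22] y:[-4,9] z:[-3/2,9] -> hit [11/2,9], descend [1, 11]
      N1 x:[15,22] y:[-4,5] z:[-3/2,7/2] -> miss, prune
      N11 x:[11/2,11] y:[4,9] z:[7/2,9] -> hit [11/2,9] leaf, test {P1@t=15/2, P3(miss), P17@t=7}
    N8 x:[8,23] y:[-4,5] z:[8,33/2] -> miss, prune
  N6 x:[4,39/2] y:[12,39] z:[1/2,13] -> hit [12,13], descend [2, 12]
    N2 x:[29/2,39/2] y:[25,39] z:[1/2,23/2] -> miss, prune
    N12 x:[4,16] y:[12,36] z:[1/2,13] -> hit [12,13], descend [10, 13]
      N10 x:[9,16] y:[12,34] z:[1/2,11] -> miss, prune
      N13 x:[4,10] y:[13,36] z:[21/2,13] -> miss, prune

order=[0, 3, 4, 1, 11, 8, 6, 2, 12, 10, 13]  |boxes|=11  |leaves|=1  hit=P17

== RESULT ==
11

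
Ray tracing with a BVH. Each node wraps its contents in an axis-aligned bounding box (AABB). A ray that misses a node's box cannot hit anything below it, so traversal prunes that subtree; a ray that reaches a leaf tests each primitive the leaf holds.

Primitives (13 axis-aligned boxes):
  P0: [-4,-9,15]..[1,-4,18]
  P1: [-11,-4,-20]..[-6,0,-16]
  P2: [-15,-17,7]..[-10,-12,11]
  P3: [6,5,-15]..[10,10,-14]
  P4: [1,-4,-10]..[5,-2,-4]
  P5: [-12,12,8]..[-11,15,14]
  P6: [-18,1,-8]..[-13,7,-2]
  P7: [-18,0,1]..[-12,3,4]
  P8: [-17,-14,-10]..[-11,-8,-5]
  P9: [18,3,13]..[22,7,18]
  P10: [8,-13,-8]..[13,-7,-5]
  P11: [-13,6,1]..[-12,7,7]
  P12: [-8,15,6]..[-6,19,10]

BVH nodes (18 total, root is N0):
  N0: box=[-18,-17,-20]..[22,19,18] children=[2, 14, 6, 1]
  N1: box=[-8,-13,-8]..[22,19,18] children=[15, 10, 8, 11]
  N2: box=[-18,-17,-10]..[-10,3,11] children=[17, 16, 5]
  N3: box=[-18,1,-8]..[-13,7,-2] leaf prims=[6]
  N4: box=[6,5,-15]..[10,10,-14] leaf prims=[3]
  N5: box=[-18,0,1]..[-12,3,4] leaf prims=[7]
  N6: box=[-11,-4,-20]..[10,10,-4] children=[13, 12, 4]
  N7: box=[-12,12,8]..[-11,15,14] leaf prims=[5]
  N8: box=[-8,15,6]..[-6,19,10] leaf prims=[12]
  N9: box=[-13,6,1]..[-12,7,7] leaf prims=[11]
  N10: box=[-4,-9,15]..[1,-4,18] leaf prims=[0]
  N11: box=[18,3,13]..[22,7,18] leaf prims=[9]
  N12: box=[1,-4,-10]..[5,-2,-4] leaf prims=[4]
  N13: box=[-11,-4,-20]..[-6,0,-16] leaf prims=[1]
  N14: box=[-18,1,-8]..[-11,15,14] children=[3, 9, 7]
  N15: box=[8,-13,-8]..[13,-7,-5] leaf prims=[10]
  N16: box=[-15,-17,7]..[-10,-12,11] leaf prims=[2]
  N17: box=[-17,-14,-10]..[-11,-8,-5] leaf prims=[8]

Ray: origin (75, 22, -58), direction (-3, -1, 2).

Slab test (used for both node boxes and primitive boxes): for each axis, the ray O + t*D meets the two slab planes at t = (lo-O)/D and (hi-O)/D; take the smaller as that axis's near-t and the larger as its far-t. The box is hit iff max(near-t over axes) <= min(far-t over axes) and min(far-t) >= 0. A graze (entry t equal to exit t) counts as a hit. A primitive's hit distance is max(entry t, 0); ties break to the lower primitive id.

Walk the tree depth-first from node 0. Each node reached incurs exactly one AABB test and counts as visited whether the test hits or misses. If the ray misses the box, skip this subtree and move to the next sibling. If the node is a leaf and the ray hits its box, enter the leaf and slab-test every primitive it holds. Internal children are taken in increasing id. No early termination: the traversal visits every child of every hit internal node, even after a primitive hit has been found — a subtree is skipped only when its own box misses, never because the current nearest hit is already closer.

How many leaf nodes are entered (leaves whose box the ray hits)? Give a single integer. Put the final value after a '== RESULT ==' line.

Trace the traversal:
N0 x:[53/3,31] y:[3,39] z:[19,38] -> hit [19,31], descend [1, 2, 6, 14]
  N1 x:[53/3,83/3] y:[3,35] z:[25,38] -> hit [25,83/3], descend [8, 10, 11, 15]
    N8 x:[27,83/3] y:[3,7] z:[32,34] -> miss, prune
    N10 x:[74/3,79/3] y:[26,31] z:[73/2,38] -> miss, prune
    N11 x:[53/3,19] y:[15,19] z:[71/2,38] -> miss, prune
    N15 x:[62/3,67/3] y:[29,35] z:[25,53/2] -> miss, prune
  N2 x:[85/3,31] y:[19,39] z:[24,69/2] -> hit [85/3,31], descend [5, 16, 17]
    N5 x:[29,31] y:[19,22] z:[59/2,31] -> miss, prune
    N16 x:[85/3,30] y:[34,39] z:[65/2,69/2] -> miss, prune
    N17 x:[86/3,92/3] y:[30,36] z:[24,53/2] -> miss, prune
  N6 x:[65/3,86/3] y:[12,26] z:[19,27] -> hit [65/3,26], descend [4, 12, 13]
    N4 x:[65/3,23] y:[12,17] z:[43/2,22] -> miss, prune
    N12 x:[70/3,74/3] y:[24,26] z:[24,27] -> hit [24,74/3] leaf, test {P4@t=24}
    N13 x:[27,86/3] y:[22,26] z:[19,21] -> miss, prune
  N14 x:[86/3,31] y:[7,21] z:[25,36] -> miss, prune

15 AABB tests over nodes [0, 1, 8, 10, 11, 15, 2, 5, 16, 17, 6, 4, 12, 13, 14]; 1 leaf entered; closest P4.

== RESULT ==
1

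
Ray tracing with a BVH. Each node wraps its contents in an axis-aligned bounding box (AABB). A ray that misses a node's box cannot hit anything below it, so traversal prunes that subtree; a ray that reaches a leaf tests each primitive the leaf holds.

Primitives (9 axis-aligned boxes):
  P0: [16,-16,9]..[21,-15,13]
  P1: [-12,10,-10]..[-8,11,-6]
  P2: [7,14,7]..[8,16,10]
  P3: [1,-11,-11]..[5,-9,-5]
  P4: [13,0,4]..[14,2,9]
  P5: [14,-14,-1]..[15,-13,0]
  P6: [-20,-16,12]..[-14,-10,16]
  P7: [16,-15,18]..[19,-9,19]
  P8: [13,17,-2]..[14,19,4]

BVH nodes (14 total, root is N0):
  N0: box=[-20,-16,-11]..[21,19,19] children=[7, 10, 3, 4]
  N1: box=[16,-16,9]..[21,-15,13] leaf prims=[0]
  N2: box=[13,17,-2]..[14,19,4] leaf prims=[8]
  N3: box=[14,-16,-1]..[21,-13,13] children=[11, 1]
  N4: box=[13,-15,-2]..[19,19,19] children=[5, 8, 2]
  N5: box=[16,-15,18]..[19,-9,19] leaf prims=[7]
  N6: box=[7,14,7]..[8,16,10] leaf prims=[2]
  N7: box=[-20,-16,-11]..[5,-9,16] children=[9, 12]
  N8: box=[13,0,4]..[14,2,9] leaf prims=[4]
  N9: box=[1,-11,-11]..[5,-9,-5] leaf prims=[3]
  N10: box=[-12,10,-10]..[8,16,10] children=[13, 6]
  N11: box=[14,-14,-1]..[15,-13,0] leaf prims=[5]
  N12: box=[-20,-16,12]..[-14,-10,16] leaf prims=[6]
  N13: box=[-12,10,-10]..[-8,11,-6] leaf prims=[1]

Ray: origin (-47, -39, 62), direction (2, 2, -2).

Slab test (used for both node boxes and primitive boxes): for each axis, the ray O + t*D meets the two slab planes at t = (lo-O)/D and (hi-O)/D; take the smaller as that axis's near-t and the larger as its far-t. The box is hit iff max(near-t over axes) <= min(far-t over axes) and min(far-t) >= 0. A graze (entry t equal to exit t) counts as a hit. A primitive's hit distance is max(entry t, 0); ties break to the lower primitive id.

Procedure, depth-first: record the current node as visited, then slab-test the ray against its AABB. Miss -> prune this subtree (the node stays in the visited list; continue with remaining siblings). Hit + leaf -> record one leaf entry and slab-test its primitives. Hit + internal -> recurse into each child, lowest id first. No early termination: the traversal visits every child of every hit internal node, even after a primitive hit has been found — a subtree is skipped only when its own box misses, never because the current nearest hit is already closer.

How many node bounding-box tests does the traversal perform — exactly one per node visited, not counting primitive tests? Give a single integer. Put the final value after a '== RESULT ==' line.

Trace the traversal:
N0 x:[27/2,34] y:[23/2,29] z:[43/2,73/2] -> hit [43/2,29], descend [3, 4, 7, 10]
  N3 x:[61/2,34] y:[23/2,13] z:[49/2,63/2] -> miss, prune
  N4 x:[30,33] y:[12,29] z:[43/2,32] -> miss, prune
  N7 x:[27/2,26] y:[23/2,15] z:[23,73/2] -> miss, prune
  N10 x:[35/2,55/2] y:[49/2,55/2] z:[26,36] -> hit [26,55/2], descend [6, 13]
    N6 x:[27,55/2] y:[53/2,55/2] z:[26,55/2] -> hit [27,55/2] leaf, test {P2@t=27}
    N13 x:[35/2,39/2] y:[49/2,25] z:[34,36] -> miss, prune

7 AABB tests over nodes [0, 3, 4, 7, 10, 6, 13]; 1 leaf entered; closest P2.

== RESULT ==
7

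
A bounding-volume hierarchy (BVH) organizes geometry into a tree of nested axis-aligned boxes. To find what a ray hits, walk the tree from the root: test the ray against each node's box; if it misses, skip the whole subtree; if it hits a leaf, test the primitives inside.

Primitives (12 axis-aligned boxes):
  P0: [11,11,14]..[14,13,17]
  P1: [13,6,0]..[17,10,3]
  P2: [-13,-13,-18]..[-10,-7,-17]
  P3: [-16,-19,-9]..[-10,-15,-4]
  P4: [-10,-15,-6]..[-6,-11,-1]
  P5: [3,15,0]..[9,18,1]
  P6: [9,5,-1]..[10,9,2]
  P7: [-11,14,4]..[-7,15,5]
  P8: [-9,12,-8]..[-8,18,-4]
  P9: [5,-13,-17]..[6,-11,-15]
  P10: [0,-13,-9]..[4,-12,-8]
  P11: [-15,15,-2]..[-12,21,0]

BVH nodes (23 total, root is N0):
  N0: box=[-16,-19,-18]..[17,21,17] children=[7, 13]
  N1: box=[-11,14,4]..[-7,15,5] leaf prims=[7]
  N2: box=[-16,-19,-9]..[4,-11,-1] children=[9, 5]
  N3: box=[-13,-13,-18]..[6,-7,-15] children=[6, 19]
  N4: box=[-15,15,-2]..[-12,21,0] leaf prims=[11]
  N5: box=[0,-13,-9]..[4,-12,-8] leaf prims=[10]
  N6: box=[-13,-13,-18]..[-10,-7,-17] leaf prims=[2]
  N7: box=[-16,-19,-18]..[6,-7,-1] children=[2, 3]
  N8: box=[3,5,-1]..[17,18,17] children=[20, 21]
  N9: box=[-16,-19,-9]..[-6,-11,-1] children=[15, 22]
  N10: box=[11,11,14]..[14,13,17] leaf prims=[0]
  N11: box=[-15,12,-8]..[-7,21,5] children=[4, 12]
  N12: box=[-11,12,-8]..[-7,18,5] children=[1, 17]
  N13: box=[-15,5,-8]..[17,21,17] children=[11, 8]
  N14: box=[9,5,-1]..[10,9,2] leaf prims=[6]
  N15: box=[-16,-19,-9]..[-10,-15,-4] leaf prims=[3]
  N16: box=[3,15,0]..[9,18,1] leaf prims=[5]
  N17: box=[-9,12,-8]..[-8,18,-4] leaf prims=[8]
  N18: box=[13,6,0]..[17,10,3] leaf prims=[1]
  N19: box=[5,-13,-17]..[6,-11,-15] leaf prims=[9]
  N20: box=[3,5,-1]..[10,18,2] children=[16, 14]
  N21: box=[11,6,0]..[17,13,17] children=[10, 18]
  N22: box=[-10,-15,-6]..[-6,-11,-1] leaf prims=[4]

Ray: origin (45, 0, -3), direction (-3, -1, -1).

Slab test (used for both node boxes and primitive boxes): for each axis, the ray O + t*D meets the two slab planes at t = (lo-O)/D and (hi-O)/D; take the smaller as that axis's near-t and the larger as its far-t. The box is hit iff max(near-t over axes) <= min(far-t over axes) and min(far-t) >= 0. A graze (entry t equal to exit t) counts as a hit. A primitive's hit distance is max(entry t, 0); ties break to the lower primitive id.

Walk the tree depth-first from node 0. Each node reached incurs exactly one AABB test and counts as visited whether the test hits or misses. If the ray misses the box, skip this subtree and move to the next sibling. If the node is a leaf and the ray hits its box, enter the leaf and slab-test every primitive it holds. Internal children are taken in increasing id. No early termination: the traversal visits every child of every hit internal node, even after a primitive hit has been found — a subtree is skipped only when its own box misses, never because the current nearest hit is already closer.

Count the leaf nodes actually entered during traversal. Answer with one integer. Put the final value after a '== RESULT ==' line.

Walk:
N0 x:[28/3,61/3] y:[-21,19] z:[-20,15] -> hit [28/3,15], descend [7, 13]
  N7 x:[13,61/3] y:[7,19] z:[-2,15] -> hit [13,15], descend [2, 3]
    N2 x:[41/3,61/3] y:[11,19] z:[-2,6] -> miss, prune
    N3 x:[13,58/3] y:[7,13] z:[12,15] -> hit [13,13], descend [6, 19]
      N6 x:[55/3,58/3] y:[7,13] z:[14,15] -> miss, prune
      N19 x:[13,40/3] y:[11,13] z:[12,14] -> hit [13,13] leaf, test {P9@t=13}
  N13 x:[28/3,20] y:[-21,-5] z:[-20,5] -> miss, prune

Visited [0, 7, 2, 3, 6, 19, 13]. Tests: 7 box, 1 leaf. Nearest: P9.

== RESULT ==
1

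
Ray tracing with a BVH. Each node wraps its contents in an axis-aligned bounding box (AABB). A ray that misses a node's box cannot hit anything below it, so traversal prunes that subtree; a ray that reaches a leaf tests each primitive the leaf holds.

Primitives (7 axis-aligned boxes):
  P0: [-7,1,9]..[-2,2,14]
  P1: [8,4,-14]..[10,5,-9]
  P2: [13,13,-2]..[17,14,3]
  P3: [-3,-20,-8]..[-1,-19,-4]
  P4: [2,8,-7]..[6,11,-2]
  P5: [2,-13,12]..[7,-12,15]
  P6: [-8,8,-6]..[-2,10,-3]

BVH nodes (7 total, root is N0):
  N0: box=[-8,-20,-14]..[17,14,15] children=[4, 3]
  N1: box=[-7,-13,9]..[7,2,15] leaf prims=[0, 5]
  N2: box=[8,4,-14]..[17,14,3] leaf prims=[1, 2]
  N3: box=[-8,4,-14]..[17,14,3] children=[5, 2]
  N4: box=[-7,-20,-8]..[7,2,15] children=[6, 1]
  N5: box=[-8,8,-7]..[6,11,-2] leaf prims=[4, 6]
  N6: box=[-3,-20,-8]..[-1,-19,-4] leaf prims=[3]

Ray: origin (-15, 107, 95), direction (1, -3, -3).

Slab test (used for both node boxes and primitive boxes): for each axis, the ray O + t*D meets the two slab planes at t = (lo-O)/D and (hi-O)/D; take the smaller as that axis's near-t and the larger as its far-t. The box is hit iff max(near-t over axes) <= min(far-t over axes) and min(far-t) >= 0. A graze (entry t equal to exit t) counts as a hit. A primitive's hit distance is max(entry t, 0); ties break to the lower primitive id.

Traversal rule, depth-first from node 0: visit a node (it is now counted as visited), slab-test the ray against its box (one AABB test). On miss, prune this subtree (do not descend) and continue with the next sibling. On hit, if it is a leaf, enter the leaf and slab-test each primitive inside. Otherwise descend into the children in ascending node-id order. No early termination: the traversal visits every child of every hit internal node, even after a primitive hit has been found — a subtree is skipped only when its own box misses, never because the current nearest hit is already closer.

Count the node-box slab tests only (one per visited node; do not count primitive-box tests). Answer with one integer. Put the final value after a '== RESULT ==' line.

Traverse from the root:
N0 x:[7,32] y:[31,127/3] z:[80/3,109/3] -> hit [31,32], descend [3, 4]
  N3 x:[7,32] y:[31,103/3] z:[92/3,109/3] -> hit [31,32], descend [2, 5]
    N2 x:[23,32] y:[31,103/3] z:[92/3,109/3] -> hit [31,32] leaf, test {P1(miss), P2@t=31}
    N5 x:[7,21] y:[32,33] z:[97/3,34] -> miss, prune
  N4 x:[8,22] y:[35,127/3] z:[80/3,103/3] -> miss, prune

Summary -> nodes [0, 3, 2, 5, 4]; box-tests=5; leaf-entries=1; first=P2

== RESULT ==
5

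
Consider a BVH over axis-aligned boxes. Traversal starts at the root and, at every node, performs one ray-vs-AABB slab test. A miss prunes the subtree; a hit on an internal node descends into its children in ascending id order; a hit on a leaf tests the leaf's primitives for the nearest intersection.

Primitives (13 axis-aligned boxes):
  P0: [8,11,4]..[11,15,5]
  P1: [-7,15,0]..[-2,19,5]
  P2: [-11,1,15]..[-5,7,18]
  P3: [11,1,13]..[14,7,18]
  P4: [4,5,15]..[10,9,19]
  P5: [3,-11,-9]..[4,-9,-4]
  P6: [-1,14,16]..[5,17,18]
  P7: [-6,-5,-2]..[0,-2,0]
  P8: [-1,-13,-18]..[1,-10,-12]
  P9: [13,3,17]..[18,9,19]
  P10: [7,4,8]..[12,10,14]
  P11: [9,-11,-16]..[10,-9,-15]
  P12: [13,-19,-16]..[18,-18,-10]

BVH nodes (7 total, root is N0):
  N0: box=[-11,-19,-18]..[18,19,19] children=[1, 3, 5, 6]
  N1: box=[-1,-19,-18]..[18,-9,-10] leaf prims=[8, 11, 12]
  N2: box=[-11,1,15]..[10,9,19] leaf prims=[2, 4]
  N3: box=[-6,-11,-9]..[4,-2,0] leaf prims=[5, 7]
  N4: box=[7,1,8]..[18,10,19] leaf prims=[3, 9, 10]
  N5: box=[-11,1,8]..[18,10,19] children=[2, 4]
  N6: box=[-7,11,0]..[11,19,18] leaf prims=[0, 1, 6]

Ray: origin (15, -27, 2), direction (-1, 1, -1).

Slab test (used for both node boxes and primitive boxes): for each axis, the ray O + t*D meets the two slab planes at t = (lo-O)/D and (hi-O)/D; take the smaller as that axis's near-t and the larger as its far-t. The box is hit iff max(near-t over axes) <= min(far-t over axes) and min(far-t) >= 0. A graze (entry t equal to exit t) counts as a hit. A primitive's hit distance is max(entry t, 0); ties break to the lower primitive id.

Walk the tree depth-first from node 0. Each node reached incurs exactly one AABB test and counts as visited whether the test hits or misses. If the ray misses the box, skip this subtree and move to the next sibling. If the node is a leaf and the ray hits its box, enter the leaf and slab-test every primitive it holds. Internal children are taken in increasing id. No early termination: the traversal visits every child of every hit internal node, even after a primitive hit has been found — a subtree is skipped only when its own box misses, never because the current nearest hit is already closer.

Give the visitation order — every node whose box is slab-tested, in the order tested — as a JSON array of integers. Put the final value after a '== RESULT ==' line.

Walk:
N0 x:[-3,26] y:[8,46] z:[-17,20] -> hit [8,20], descend [1, 3, 5, 6]
  N1 x:[-3,16] y:[8,18] z:[12,20] -> hit [12,16] leaf, test {P8@t=14, P11(miss), P12(miss)}
  N3 x:[11,21] y:[16,25] z:[2,11] -> miss, prune
  N5 x:[-3,26] y:[28,37] z:[-17,-6] -> miss, prune
  N6 x:[4,22] y:[38,46] z:[-16,2] -> miss, prune

order=[0, 1, 3, 5, 6]  |boxes|=5  |leaves|=1  hit=P8

== RESULT ==
[0, 1, 3, 5, 6]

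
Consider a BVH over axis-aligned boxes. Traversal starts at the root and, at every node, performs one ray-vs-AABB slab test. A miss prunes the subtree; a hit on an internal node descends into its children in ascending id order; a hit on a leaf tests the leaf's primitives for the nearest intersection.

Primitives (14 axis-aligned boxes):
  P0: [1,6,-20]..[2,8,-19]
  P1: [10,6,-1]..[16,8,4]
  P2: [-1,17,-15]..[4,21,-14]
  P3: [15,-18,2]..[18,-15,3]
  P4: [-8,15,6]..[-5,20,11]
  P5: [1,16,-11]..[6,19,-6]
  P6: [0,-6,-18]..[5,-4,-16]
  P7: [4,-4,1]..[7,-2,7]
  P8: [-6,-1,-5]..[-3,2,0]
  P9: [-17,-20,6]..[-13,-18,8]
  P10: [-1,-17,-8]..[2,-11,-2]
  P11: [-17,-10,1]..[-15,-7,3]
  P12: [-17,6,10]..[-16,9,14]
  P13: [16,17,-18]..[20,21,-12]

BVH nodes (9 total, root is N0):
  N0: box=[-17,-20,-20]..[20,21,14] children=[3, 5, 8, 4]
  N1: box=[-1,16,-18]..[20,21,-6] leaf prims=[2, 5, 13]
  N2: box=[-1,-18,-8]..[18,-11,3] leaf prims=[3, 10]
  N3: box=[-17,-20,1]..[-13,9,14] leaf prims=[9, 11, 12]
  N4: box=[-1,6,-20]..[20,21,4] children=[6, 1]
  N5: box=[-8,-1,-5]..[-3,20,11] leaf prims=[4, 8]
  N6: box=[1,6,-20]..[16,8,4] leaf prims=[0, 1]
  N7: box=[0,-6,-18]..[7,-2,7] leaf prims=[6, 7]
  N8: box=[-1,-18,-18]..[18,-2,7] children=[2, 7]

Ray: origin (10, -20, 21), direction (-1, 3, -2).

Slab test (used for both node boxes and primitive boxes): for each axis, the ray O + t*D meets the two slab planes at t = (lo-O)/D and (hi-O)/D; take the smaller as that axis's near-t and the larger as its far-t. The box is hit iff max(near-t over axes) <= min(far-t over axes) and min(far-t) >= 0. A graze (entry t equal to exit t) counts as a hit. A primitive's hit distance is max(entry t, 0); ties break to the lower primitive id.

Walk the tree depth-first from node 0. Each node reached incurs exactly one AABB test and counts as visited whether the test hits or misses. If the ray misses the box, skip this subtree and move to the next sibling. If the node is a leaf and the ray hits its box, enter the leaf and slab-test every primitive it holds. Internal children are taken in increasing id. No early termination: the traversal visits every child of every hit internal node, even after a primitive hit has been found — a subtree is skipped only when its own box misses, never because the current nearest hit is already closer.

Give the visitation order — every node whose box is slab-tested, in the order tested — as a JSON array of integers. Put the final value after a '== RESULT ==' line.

Trace the traversal:
N0 x:[-10,27] y:[0,41/3] z:[7/2,41/2] -> hit [7/2,41/3], descend [3, 4, 5, 8]
  N3 x:[23,27] y:[0,29/3] z:[7/2,10] -> miss, prune
  N4 x:[-10,11] y:[26/3,41/3] z:[17/2,41/2] -> hit [26/3,11], descend [1, 6]
    N1 x:[-10,11] y:[12,41/3] z:[27/2,39/2] -> miss, prune
    N6 x:[-6,9] y:[26/3,28/3] z:[17/2,41/2] -> hit [26/3,9] leaf, test {P0(miss), P1(miss)}
  N5 x:[13,18] y:[19/3,40/3] z:[5,13] -> hit [13,13] leaf, test {P4(miss), P8(miss)}
  N8 x:[-8,11] y:[2/3,6] z:[7,39/2] -> miss, prune

7 AABB tests over nodes [0, 3, 4, 1, 6, 5, 8]; 2 leaves entered; closest miss.

== RESULT ==
[0, 3, 4, 1, 6, 5, 8]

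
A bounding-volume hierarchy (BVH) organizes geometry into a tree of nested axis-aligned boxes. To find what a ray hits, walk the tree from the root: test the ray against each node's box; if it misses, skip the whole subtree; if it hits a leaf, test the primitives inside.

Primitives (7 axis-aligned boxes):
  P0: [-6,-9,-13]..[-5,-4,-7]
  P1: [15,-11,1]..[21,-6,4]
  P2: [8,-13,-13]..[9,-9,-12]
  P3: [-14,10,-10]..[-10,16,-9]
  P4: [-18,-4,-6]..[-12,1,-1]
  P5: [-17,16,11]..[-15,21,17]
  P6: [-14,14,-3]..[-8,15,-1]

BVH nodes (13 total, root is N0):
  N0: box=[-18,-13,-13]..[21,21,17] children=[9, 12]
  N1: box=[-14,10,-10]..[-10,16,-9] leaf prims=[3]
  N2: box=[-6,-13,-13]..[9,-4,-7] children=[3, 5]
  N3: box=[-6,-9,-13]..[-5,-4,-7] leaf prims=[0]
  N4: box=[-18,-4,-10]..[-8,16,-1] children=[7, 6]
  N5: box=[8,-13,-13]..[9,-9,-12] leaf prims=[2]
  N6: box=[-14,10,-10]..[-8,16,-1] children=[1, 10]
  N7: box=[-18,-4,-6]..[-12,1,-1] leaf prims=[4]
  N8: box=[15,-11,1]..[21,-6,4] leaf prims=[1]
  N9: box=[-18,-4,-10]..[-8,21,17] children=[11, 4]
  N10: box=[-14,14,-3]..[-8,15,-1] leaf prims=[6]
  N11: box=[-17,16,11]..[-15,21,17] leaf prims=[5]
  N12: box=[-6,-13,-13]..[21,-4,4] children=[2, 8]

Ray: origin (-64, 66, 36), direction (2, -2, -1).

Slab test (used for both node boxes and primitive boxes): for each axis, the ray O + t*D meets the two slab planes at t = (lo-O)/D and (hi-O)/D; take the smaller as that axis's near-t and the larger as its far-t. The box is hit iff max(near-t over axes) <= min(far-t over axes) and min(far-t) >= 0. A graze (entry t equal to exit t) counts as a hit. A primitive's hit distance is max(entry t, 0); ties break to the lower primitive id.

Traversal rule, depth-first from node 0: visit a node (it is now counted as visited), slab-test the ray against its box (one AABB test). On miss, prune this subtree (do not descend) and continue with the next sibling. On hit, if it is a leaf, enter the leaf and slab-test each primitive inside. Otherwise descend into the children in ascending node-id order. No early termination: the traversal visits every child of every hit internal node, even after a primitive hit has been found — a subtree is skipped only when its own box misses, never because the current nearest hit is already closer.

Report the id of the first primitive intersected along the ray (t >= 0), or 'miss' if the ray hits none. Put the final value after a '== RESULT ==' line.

Trace the traversal:
N0 x:[23,85/2] y:[45/2,79/2] z:[19,49] -> hit [23,79/2], descend [9, 12]
  N9 x:[23,28] y:[45/2,35] z:[19,46] -> hit [23,28], descend [4, 11]
    N4 x:[23,28] y:[25,35] z:[37,46] -> miss, prune
    N11 x:[47/2,49/2] y:[45/2,25] z:[19,25] -> hit [47/2,49/2] leaf, test {P5@t=47/2}
  N12 x:[29,85/2] y:[35,79/2] z:[32,49] -> hit [35,79/2], descend [2, 8]
    N2 x:[29,73/2] y:[35,79/2] z:[43,49] -> miss, prune
    N8 x:[79/2,85/2] y:[36,77/2] z:[32,35] -> miss, prune

7 AABB tests over nodes [0, 9, 4, 11, 12, 2, 8]; 1 leaf entered; closest P5.

== RESULT ==
5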